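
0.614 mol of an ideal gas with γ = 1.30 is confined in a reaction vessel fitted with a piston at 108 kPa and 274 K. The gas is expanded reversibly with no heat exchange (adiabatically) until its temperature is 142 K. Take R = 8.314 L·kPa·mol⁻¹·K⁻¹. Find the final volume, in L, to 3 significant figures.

V₂ ≈ 116 L

From PV = nRT: V₁ = nRT₁/P₁ = 12.95 L.
Adiabatic (γ = 1.30), T V^(γ−1) and P V^γ constant: P₂ = P₁·(T₂/T₁)^(γ/(γ−1)) = 6.258 kPa; V₂ = V₁·(T₁/T₂)^(1/(γ−1)) = 115.8 L.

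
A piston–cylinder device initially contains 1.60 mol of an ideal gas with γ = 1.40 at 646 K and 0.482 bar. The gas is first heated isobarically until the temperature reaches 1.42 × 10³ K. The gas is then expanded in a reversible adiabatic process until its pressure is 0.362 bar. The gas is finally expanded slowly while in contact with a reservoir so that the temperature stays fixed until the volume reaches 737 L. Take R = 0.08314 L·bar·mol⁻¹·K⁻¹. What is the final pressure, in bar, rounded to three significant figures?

P₄ ≈ 0.236 bar

From PV = nRT: V₁ = nRT₁/P₁ = 178.3 L.
P constant ⇒ V ∝ T: P₂ = P₁; V₂ = V₁·(T₂/T₁) = 391.9 L.
Adiabatic (γ = 1.40), T V^(γ−1) and P V^γ constant: T₃ = T₂·(P₃/P₂)^((γ−1)/γ) = 1308 K; V₃ = V₂·(P₂/P₃)^(1/γ) = 480.8 L.
Isothermal, so P V is constant: T₄ = T₃; P₄ = P₃·(V₃/V₄) = 0.2362 bar.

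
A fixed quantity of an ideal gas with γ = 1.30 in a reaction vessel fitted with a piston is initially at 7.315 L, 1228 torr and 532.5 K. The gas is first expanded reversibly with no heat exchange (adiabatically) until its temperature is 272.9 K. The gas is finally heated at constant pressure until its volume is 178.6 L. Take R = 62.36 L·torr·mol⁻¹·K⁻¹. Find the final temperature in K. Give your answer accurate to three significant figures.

T₃ ≈ 718 K

Adiabatic (γ = 1.30), T V^(γ−1) and P V^γ constant: P₂ = P₁·(T₂/T₁)^(γ/(γ−1)) = 67.79 torr; V₂ = V₁·(T₁/T₂)^(1/(γ−1)) = 67.91 L.
Isobaric, so V/T is constant: P₃ = P₂; T₃ = T₂·(V₃/V₂) = 717.7 K.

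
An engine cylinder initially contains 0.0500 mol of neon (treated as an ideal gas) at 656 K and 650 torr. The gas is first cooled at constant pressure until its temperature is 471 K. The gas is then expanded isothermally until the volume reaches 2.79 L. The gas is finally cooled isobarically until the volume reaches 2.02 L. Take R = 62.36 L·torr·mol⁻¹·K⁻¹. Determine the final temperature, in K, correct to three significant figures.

From PV = nRT: V₁ = nRT₁/P₁ = 3.147 L.
P constant ⇒ V ∝ T: P₂ = P₁; V₂ = V₁·(T₂/T₁) = 2.259 L.
Isothermal, so P V is constant: T₃ = T₂; P₃ = P₂·(V₂/V₃) = 526.4 torr.
P constant ⇒ V ∝ T: P₄ = P₃; T₄ = T₃·(V₄/V₃) = 341.0 K.

T₄ ≈ 341 K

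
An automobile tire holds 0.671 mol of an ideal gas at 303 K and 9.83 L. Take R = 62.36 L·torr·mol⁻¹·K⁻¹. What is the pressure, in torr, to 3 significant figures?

P ≈ 1.29e+03 torr

PV = nRT ⇒ P = nRT/V = (0.671 × 62.36 × 303) / 9.83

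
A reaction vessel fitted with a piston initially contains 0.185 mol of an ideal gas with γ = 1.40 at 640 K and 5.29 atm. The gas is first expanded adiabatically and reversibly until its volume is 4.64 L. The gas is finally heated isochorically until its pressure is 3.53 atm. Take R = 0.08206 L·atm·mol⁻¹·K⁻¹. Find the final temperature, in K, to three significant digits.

From PV = nRT: V₁ = nRT₁/P₁ = 1.837 L.
Reversible adiabatic, γ = 1.40: T₂ = T₁·(V₁/V₂)^(γ−1) = 441.8 K; P₂ = P₁·(V₁/V₂)^γ = 1.445 atm.
V constant ⇒ P ∝ T: V₃ = V₂; T₃ = T₂·(P₃/P₂) = 1079 K.

T₃ ≈ 1.08e+03 K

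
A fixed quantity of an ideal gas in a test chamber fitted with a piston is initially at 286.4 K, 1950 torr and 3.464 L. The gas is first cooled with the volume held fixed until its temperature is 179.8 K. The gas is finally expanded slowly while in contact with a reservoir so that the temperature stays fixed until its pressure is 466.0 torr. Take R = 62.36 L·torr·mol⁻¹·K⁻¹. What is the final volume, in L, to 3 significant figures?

V₃ ≈ 9.10 L

Isochoric, so P/T is constant: V₂ = V₁; P₂ = P₁·(T₂/T₁) = 1224 torr.
Isothermal, so P V is constant: T₃ = T₂; V₃ = V₂·(P₂/P₃) = 9.100 L.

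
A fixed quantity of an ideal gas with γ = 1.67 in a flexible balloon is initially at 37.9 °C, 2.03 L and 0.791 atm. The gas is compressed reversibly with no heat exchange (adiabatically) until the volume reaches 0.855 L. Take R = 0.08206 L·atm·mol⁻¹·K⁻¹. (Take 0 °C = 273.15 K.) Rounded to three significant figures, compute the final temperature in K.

T₂ ≈ 555 K

Convert: T₁ = 311.0 K.
Reversible adiabatic, γ = 1.67: T₂ = T₁·(V₁/V₂)^(γ−1) = 555.2 K; P₂ = P₁·(V₁/V₂)^γ = 3.352 atm.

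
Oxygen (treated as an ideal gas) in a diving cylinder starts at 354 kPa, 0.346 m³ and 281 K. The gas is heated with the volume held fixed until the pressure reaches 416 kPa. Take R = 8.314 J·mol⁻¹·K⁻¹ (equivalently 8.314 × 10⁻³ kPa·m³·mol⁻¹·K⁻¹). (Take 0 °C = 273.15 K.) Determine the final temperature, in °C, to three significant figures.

V constant ⇒ P ∝ T: V₂ = V₁; T₂ = T₁·(P₂/P₁) = 330.2 K.

T₂ ≈ 57.1 °C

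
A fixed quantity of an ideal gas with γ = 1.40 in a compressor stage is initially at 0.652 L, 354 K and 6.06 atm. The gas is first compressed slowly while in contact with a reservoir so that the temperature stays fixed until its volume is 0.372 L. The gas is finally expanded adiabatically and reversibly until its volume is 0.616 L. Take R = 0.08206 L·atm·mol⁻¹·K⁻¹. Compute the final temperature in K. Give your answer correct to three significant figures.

T₃ ≈ 289 K

T constant ⇒ Boyle's law P V = const: T₂ = T₁; P₂ = P₁·(V₁/V₂) = 10.62 atm.
Adiabatic (γ = 1.40), T V^(γ−1) and P V^γ constant: T₃ = T₂·(V₂/V₃)^(γ−1) = 289.3 K; P₃ = P₂·(V₂/V₃)^γ = 5.242 atm.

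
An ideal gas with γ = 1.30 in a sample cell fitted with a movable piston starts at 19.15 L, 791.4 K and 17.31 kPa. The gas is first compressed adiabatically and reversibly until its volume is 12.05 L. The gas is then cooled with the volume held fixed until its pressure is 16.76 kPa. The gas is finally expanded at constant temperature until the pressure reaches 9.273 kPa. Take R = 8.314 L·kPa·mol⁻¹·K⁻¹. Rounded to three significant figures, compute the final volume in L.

Reversible adiabatic, γ = 1.30: T₂ = T₁·(V₁/V₂)^(γ−1) = 909.4 K; P₂ = P₁·(V₁/V₂)^γ = 31.61 kPa.
V constant ⇒ P ∝ T: V₃ = V₂; T₃ = T₂·(P₃/P₂) = 482.2 K.
T constant ⇒ Boyle's law P V = const: T₄ = T₃; V₄ = V₃·(P₃/P₄) = 21.78 L.

V₄ ≈ 21.8 L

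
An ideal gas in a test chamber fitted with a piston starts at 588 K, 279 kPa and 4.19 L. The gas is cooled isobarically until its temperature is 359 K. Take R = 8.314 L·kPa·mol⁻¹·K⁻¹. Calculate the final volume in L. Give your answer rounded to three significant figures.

V₂ ≈ 2.56 L

P constant ⇒ V ∝ T: P₂ = P₁; V₂ = V₁·(T₂/T₁) = 2.558 L.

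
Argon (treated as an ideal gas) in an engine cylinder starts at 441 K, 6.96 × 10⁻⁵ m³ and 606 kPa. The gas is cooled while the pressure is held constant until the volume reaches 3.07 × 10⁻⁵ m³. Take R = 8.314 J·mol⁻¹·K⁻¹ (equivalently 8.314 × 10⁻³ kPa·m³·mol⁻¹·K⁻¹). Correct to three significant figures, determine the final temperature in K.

T₂ ≈ 195 K

P constant ⇒ V ∝ T: P₂ = P₁; T₂ = T₁·(V₂/V₁) = 194.5 K.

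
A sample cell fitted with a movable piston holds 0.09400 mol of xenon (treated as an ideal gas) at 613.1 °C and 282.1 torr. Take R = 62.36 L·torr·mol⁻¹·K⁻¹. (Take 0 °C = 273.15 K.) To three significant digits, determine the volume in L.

V ≈ 18.4 L

Convert: T = 886.25 K.
PV = nRT ⇒ V = nRT/P = (0.09400 × 62.36 × 886.25) / 282.1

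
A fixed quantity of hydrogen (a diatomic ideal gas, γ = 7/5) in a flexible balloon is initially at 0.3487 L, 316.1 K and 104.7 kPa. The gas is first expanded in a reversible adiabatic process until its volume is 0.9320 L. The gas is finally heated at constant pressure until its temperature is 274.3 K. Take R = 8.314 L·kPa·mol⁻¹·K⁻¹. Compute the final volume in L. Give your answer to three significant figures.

Reversible adiabatic, γ = 7/5: T₂ = T₁·(V₁/V₂)^(γ−1) = 213.3 K; P₂ = P₁·(V₁/V₂)^γ = 26.44 kPa.
P constant ⇒ V ∝ T: P₃ = P₂; V₃ = V₂·(T₃/T₂) = 1.198 L.

V₃ ≈ 1.20 L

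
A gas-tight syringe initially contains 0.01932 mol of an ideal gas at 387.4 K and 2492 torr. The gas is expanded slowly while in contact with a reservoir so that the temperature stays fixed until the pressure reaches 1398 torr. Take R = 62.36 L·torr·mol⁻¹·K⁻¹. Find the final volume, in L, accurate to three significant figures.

V₂ ≈ 0.334 L

From PV = nRT: V₁ = nRT₁/P₁ = 0.1873 L.
T constant ⇒ Boyle's law P V = const: T₂ = T₁; V₂ = V₁·(P₁/P₂) = 0.3339 L.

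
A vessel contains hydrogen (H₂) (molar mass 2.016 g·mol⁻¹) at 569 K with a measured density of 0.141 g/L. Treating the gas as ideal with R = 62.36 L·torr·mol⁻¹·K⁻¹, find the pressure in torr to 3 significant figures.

ρ = PM/(RT) ⇒ P = ρRT/M = (0.141 × 62.36 × 569.0) / 2.016

P ≈ 2.48e+03 torr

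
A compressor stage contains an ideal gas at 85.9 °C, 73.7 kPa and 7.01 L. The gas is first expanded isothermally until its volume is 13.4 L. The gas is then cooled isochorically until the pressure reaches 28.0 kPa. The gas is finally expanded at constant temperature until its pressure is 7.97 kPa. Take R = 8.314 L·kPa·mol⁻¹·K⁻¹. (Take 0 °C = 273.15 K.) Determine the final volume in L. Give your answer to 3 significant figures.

Convert: T₁ = 359.0 K.
T constant ⇒ Boyle's law P V = const: T₂ = T₁; P₂ = P₁·(V₁/V₂) = 38.55 kPa.
Isochoric, so P/T is constant: V₃ = V₂; T₃ = T₂·(P₃/P₂) = 260.8 K.
T constant ⇒ Boyle's law P V = const: T₄ = T₃; V₄ = V₃·(P₃/P₄) = 47.08 L.

V₄ ≈ 47.1 L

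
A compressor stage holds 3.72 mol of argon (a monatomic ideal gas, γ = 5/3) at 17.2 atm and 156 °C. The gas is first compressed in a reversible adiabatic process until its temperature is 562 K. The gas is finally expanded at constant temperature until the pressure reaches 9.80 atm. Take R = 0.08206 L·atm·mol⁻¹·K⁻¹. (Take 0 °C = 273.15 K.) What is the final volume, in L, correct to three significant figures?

V₃ ≈ 17.5 L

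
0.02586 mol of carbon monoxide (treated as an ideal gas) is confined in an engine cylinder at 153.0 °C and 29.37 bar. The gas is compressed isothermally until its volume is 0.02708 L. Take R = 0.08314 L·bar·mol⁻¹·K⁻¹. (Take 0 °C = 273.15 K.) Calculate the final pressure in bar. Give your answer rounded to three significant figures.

P₂ ≈ 33.8 bar

Convert: T₁ = 426.1 K.
From PV = nRT: V₁ = nRT₁/P₁ = 0.03120 L.
T constant ⇒ Boyle's law P V = const: T₂ = T₁; P₂ = P₁·(V₁/V₂) = 33.83 bar.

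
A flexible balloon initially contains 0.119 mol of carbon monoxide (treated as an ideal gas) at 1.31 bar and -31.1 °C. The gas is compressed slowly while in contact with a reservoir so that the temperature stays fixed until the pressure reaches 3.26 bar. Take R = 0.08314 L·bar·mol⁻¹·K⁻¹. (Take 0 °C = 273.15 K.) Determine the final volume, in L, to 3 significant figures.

Convert: T₁ = 242.0 K.
From PV = nRT: V₁ = nRT₁/P₁ = 1.828 L.
T constant ⇒ Boyle's law P V = const: T₂ = T₁; V₂ = V₁·(P₁/P₂) = 0.7346 L.

V₂ ≈ 0.735 L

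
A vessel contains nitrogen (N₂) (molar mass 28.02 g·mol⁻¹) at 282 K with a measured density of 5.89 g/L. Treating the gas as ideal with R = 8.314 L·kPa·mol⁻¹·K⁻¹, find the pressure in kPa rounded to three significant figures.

P ≈ 493 kPa

ρ = PM/(RT) ⇒ P = ρRT/M = (5.89 × 8.314 × 282.0) / 28.02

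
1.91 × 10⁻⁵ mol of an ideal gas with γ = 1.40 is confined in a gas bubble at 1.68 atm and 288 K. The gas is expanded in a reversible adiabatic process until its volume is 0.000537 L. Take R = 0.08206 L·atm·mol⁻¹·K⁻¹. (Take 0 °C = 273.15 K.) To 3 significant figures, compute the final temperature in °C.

From PV = nRT: V₁ = nRT₁/P₁ = 0.0002687 L.
Adiabatic (γ = 1.40), T V^(γ−1) and P V^γ constant: T₂ = T₁·(V₁/V₂)^(γ−1) = 218.3 K; P₂ = P₁·(V₁/V₂)^γ = 0.6372 atm.

T₂ ≈ -54.8 °C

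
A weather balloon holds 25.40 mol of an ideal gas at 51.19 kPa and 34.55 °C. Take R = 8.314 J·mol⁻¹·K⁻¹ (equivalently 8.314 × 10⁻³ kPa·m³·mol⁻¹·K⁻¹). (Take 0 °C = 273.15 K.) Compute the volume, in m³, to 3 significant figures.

Convert: T = 307.70 K.
PV = nRT ⇒ V = nRT/P = (25.40 × 8.314 × 10⁻³ × 307.70) / 51.19

V ≈ 1.27 m³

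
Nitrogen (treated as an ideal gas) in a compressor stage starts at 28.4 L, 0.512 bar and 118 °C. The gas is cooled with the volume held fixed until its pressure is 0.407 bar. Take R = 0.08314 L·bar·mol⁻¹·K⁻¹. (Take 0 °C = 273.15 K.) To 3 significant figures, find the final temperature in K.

T₂ ≈ 311 K

Convert: T₁ = 391.1 K.
V constant ⇒ P ∝ T: V₂ = V₁; T₂ = T₁·(P₂/P₁) = 310.9 K.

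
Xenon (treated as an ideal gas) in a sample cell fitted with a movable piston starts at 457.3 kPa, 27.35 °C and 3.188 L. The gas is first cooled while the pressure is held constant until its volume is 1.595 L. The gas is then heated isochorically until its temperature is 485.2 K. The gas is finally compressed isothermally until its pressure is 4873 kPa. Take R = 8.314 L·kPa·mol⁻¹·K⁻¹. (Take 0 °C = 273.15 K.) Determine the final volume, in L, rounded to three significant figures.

V₄ ≈ 0.483 L

Convert: T₁ = 300.5 K.
Isobaric, so V/T is constant: P₂ = P₁; T₂ = T₁·(V₂/V₁) = 150.3 K.
Isochoric, so P/T is constant: V₃ = V₂; P₃ = P₂·(T₃/T₂) = 1476 kPa.
Isothermal, so P V is constant: T₄ = T₃; V₄ = V₃·(P₃/P₄) = 0.4831 L.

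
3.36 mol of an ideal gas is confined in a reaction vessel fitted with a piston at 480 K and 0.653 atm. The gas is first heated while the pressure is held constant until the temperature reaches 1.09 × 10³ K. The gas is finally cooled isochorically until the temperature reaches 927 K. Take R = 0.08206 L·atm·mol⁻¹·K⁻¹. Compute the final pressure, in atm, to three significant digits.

P₃ ≈ 0.555 atm

From PV = nRT: V₁ = nRT₁/P₁ = 202.7 L.
Isobaric, so V/T is constant: P₂ = P₁; V₂ = V₁·(T₂/T₁) = 460.2 L.
Isochoric, so P/T is constant: V₃ = V₂; P₃ = P₂·(T₃/T₂) = 0.5553 atm.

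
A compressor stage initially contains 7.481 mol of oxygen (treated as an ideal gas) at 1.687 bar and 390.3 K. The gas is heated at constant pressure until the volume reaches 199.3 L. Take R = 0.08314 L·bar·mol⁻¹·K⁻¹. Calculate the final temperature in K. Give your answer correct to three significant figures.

T₂ ≈ 541 K

From PV = nRT: V₁ = nRT₁/P₁ = 143.9 L.
Isobaric, so V/T is constant: P₂ = P₁; T₂ = T₁·(V₂/V₁) = 540.6 K.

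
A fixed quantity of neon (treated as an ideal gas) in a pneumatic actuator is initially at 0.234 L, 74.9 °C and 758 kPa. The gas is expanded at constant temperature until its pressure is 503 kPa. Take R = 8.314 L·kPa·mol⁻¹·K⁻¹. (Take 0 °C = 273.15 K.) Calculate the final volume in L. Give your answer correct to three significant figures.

Convert: T₁ = 348.0 K.
Isothermal, so P V is constant: T₂ = T₁; V₂ = V₁·(P₁/P₂) = 0.3526 L.

V₂ ≈ 0.353 L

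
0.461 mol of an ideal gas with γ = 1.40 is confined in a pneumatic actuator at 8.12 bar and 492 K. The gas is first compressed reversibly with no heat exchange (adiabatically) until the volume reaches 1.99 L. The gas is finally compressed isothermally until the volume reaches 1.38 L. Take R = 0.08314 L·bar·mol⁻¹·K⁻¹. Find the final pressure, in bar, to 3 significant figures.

From PV = nRT: V₁ = nRT₁/P₁ = 2.322 L.
Reversible adiabatic, γ = 1.40: T₂ = T₁·(V₁/V₂)^(γ−1) = 523.3 K; P₂ = P₁·(V₁/V₂)^γ = 10.08 bar.
Isothermal, so P V is constant: T₃ = T₂; P₃ = P₂·(V₂/V₃) = 14.54 bar.

P₃ ≈ 14.5 bar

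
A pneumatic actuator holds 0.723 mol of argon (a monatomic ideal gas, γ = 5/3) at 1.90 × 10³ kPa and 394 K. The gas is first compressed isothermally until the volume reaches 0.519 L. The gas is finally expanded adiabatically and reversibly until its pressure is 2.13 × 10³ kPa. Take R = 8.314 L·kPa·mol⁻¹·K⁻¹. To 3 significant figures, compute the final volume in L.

From PV = nRT: V₁ = nRT₁/P₁ = 1.246 L.
Isothermal, so P V is constant: T₂ = T₁; P₂ = P₁·(V₁/V₂) = 4563 kPa.
Reversible adiabatic, γ = 5/3: T₃ = T₂·(P₃/P₂)^((γ−1)/γ) = 290.5 K; V₃ = V₂·(P₂/P₃)^(1/γ) = 0.8198 L.

V₃ ≈ 0.820 L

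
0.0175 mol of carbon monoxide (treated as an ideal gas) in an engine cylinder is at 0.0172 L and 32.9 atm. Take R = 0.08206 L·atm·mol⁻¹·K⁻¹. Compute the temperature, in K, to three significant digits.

T ≈ 394 K

PV = nRT ⇒ T = PV/(nR) = (32.9 × 0.0172) / (0.0175 × 0.08206)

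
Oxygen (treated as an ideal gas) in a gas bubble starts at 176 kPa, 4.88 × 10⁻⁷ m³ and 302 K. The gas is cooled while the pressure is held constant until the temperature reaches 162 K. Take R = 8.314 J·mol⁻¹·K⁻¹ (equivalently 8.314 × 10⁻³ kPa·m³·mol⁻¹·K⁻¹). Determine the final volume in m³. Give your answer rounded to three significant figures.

V₂ ≈ 2.62e-07 m³

Isobaric, so V/T is constant: P₂ = P₁; V₂ = V₁·(T₂/T₁) = 2.618e-07 m³.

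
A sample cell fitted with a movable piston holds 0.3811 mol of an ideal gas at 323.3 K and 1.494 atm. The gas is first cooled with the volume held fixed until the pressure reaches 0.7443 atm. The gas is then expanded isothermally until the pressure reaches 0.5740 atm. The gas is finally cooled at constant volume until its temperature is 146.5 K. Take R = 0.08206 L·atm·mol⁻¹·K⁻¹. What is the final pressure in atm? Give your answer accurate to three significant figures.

From PV = nRT: V₁ = nRT₁/P₁ = 6.767 L.
Isochoric, so P/T is constant: V₂ = V₁; T₂ = T₁·(P₂/P₁) = 161.1 K.
T constant ⇒ Boyle's law P V = const: T₃ = T₂; V₃ = V₂·(P₂/P₃) = 8.775 L.
V constant ⇒ P ∝ T: V₄ = V₃; P₄ = P₃·(T₄/T₃) = 0.5221 atm.

P₄ ≈ 0.522 atm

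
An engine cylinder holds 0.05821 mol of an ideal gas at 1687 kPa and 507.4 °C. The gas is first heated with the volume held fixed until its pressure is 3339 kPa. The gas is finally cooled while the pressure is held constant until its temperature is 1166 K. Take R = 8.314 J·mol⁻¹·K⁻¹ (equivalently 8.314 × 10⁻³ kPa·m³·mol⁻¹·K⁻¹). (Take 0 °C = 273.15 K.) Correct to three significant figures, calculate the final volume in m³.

Convert: T₁ = 780.5 K.
From PV = nRT: V₁ = nRT₁/P₁ = 0.0002239 m³.
Isochoric, so P/T is constant: V₂ = V₁; T₂ = T₁·(P₂/P₁) = 1545 K.
P constant ⇒ V ∝ T: P₃ = P₂; V₃ = V₂·(T₃/T₂) = 0.0001690 m³.

V₃ ≈ 0.000169 m³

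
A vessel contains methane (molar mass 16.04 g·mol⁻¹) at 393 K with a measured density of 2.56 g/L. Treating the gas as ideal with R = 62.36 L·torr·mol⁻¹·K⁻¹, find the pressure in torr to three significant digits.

P ≈ 3.91e+03 torr

ρ = PM/(RT) ⇒ P = ρRT/M = (2.56 × 62.36 × 393.0) / 16.04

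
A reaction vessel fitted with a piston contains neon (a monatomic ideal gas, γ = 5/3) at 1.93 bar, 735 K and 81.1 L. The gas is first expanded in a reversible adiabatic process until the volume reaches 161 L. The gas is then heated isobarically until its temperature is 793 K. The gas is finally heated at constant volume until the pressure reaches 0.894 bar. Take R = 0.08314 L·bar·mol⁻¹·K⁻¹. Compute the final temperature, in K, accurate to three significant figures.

T₄ ≈ 1.15e+03 K

Reversible adiabatic, γ = 5/3: T₂ = T₁·(V₁/V₂)^(γ−1) = 465.3 K; P₂ = P₁·(V₁/V₂)^γ = 0.6155 bar.
Isobaric, so V/T is constant: P₃ = P₂; V₃ = V₂·(T₃/T₂) = 274.4 L.
V constant ⇒ P ∝ T: V₄ = V₃; T₄ = T₃·(P₄/P₃) = 1152 K.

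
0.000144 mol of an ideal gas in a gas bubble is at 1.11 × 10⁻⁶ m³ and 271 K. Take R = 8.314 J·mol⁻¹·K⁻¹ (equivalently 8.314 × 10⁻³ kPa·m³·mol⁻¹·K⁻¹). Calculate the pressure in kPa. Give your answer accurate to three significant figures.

P ≈ 292 kPa

PV = nRT ⇒ P = nRT/V = (0.000144 × 8.314 × 10⁻³ × 271) / 1.11e-06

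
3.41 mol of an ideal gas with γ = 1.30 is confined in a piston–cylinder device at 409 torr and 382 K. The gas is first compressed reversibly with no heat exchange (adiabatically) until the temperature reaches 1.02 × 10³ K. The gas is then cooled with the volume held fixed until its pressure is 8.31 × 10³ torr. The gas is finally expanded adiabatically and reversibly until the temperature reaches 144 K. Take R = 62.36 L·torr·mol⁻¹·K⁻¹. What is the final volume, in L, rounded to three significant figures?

V₄ ≈ 81.1 L

From PV = nRT: V₁ = nRT₁/P₁ = 198.6 L.
Adiabatic (γ = 1.30), T V^(γ−1) and P V^γ constant: P₂ = P₁·(T₂/T₁)^(γ/(γ−1)) = 2.884e+04 torr; V₂ = V₁·(T₁/T₂)^(1/(γ−1)) = 7.520 L.
V constant ⇒ P ∝ T: V₃ = V₂; T₃ = T₂·(P₃/P₂) = 293.9 K.
Reversible adiabatic, γ = 1.30: P₄ = P₃·(T₄/T₃)^(γ/(γ−1)) = 377.7 torr; V₄ = V₃·(T₃/T₄)^(1/(γ−1)) = 81.07 L.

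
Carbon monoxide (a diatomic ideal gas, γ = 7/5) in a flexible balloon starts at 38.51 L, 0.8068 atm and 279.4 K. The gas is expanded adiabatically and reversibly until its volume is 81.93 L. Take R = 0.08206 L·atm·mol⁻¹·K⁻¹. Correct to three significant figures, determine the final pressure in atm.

P₂ ≈ 0.280 atm

Reversible adiabatic, γ = 7/5: T₂ = T₁·(V₁/V₂)^(γ−1) = 206.6 K; P₂ = P₁·(V₁/V₂)^γ = 0.2804 atm.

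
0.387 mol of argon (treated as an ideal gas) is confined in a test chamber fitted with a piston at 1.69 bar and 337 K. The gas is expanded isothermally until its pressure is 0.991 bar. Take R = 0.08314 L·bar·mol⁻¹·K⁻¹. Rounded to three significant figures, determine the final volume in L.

V₂ ≈ 10.9 L

From PV = nRT: V₁ = nRT₁/P₁ = 6.416 L.
T constant ⇒ Boyle's law P V = const: T₂ = T₁; V₂ = V₁·(P₁/P₂) = 10.94 L.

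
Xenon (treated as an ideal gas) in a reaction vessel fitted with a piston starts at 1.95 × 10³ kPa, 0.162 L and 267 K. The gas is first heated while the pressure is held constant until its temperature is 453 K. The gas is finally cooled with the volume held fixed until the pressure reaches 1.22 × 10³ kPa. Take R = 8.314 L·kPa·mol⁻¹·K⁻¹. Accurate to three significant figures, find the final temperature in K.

T₃ ≈ 283 K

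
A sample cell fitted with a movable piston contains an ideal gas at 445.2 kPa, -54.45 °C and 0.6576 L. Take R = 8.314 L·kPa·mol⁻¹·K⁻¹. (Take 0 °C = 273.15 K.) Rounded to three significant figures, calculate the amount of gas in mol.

Convert: T = 218.70 K.
PV = nRT ⇒ n = PV/(RT) = (445.2 × 0.6576) / (8.314 × 218.70)

n ≈ 0.161 mol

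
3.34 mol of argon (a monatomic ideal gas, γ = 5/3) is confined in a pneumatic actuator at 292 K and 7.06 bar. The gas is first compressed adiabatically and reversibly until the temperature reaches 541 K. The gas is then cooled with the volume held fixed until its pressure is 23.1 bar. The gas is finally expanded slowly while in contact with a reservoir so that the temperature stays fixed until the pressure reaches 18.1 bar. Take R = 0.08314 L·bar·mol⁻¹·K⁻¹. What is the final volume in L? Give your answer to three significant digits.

V₄ ≈ 5.81 L

From PV = nRT: V₁ = nRT₁/P₁ = 11.49 L.
Reversible adiabatic, γ = 5/3: P₂ = P₁·(T₂/T₁)^(γ/(γ−1)) = 32.99 bar; V₂ = V₁·(T₁/T₂)^(1/(γ−1)) = 4.554 L.
V constant ⇒ P ∝ T: V₃ = V₂; T₃ = T₂·(P₃/P₂) = 378.9 K.
Isothermal, so P V is constant: T₄ = T₃; V₄ = V₃·(P₃/P₄) = 5.812 L.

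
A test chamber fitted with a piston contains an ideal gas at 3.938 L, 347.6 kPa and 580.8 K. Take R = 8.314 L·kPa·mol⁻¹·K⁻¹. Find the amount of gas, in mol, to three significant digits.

PV = nRT ⇒ n = PV/(RT) = (347.6 × 3.938) / (8.314 × 580.8)

n ≈ 0.283 mol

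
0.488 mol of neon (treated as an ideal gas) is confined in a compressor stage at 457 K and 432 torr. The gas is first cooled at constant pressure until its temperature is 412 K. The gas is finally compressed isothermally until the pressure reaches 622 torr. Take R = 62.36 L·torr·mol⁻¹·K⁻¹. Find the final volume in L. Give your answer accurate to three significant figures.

V₃ ≈ 20.2 L

From PV = nRT: V₁ = nRT₁/P₁ = 32.19 L.
Isobaric, so V/T is constant: P₂ = P₁; V₂ = V₁·(T₂/T₁) = 29.02 L.
T constant ⇒ Boyle's law P V = const: T₃ = T₂; V₃ = V₂·(P₂/P₃) = 20.16 L.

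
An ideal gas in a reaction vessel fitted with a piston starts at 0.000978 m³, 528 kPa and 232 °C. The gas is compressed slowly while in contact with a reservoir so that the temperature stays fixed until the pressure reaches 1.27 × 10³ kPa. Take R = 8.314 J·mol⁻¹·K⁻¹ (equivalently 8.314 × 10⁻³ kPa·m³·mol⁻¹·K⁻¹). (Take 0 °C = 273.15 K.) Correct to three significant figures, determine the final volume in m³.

V₂ ≈ 0.000407 m³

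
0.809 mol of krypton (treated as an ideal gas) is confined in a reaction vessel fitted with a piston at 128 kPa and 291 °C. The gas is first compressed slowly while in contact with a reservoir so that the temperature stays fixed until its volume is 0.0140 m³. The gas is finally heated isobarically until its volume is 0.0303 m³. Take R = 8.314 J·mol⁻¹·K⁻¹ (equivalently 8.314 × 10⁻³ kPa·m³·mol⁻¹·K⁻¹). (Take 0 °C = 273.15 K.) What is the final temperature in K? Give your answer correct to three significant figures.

T₃ ≈ 1.22e+03 K

Convert: T₁ = 564.1 K.
From PV = nRT: V₁ = nRT₁/P₁ = 0.02964 m³.
T constant ⇒ Boyle's law P V = const: T₂ = T₁; P₂ = P₁·(V₁/V₂) = 271.0 kPa.
Isobaric, so V/T is constant: P₃ = P₂; T₃ = T₂·(V₃/V₂) = 1221 K.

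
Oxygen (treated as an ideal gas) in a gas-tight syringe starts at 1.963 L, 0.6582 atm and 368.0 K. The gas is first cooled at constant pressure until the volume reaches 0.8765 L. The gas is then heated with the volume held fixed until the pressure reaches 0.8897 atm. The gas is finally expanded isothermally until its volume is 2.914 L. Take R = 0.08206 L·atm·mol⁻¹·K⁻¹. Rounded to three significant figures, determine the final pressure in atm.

P₄ ≈ 0.268 atm

P constant ⇒ V ∝ T: P₂ = P₁; T₂ = T₁·(V₂/V₁) = 164.3 K.
Isochoric, so P/T is constant: V₃ = V₂; T₃ = T₂·(P₃/P₂) = 222.1 K.
Isothermal, so P V is constant: T₄ = T₃; P₄ = P₃·(V₃/V₄) = 0.2676 atm.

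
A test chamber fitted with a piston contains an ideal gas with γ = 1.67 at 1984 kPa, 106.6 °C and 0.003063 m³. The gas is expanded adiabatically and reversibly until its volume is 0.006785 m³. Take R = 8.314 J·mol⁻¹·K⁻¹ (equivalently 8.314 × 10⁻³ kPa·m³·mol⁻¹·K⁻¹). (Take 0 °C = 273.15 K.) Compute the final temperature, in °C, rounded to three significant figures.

T₂ ≈ -50.3 °C

Convert: T₁ = 379.8 K.
Adiabatic (γ = 1.67), T V^(γ−1) and P V^γ constant: T₂ = T₁·(V₁/V₂)^(γ−1) = 222.9 K; P₂ = P₁·(V₁/V₂)^γ = 525.7 kPa.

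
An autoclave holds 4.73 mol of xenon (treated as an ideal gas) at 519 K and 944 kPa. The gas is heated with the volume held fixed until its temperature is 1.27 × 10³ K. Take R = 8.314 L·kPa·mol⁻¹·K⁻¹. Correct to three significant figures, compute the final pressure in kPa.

P₂ ≈ 2.31e+03 kPa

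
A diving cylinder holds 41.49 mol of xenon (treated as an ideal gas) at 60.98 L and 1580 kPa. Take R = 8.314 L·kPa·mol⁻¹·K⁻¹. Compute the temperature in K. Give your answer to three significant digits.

PV = nRT ⇒ T = PV/(nR) = (1580 × 60.98) / (41.49 × 8.314)

T ≈ 279 K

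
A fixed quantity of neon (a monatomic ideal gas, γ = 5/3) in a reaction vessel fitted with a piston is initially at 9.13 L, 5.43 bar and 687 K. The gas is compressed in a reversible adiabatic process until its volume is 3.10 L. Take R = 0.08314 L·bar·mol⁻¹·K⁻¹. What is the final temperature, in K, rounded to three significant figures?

T₂ ≈ 1.41e+03 K

Reversible adiabatic, γ = 5/3: T₂ = T₁·(V₁/V₂)^(γ−1) = 1412 K; P₂ = P₁·(V₁/V₂)^γ = 32.86 bar.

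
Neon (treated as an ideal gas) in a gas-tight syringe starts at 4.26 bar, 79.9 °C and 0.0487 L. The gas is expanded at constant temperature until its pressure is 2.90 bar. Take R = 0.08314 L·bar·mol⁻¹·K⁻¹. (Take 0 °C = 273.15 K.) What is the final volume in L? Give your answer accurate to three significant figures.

Convert: T₁ = 353.0 K.
Isothermal, so P V is constant: T₂ = T₁; V₂ = V₁·(P₁/P₂) = 0.07154 L.

V₂ ≈ 0.0715 L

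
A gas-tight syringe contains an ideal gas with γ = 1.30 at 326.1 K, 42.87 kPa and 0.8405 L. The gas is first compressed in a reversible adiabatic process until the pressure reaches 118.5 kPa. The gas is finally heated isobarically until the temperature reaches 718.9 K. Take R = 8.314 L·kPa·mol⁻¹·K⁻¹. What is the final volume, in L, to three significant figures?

Reversible adiabatic, γ = 1.30: T₂ = T₁·(P₂/P₁)^((γ−1)/γ) = 412.3 K; V₂ = V₁·(P₁/P₂)^(1/γ) = 0.3845 L.
Isobaric, so V/T is constant: P₃ = P₂; V₃ = V₂·(T₃/T₂) = 0.6703 L.

V₃ ≈ 0.670 L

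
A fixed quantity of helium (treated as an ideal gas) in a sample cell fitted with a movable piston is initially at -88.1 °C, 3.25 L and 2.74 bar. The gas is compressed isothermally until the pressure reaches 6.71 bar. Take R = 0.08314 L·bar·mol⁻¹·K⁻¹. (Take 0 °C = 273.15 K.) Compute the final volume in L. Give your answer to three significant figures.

V₂ ≈ 1.33 L

Convert: T₁ = 185.0 K.
Isothermal, so P V is constant: T₂ = T₁; V₂ = V₁·(P₁/P₂) = 1.327 L.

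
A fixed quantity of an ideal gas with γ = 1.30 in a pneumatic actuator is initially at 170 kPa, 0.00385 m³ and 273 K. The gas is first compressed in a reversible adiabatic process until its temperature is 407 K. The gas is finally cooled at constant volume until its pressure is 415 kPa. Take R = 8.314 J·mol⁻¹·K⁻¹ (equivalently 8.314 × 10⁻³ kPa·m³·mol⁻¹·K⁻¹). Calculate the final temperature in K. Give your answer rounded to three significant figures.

Adiabatic (γ = 1.30), T V^(γ−1) and P V^γ constant: P₂ = P₁·(T₂/T₁)^(γ/(γ−1)) = 959.4 kPa; V₂ = V₁·(T₁/T₂)^(1/(γ−1)) = 0.001017 m³.
V constant ⇒ P ∝ T: V₃ = V₂; T₃ = T₂·(P₃/P₂) = 176.1 K.

T₃ ≈ 176 K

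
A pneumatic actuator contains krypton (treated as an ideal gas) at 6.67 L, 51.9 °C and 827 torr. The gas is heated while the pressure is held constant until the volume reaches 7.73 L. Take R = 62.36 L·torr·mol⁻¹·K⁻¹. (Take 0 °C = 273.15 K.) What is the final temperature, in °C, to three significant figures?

T₂ ≈ 104 °C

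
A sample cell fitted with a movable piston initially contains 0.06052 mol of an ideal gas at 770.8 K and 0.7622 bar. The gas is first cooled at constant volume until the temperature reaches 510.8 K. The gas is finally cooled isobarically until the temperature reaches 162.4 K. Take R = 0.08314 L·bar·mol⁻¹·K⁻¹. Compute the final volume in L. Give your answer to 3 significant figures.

V₃ ≈ 1.62 L

From PV = nRT: V₁ = nRT₁/P₁ = 5.088 L.
Isochoric, so P/T is constant: V₂ = V₁; P₂ = P₁·(T₂/T₁) = 0.5051 bar.
Isobaric, so V/T is constant: P₃ = P₂; V₃ = V₂·(T₃/T₂) = 1.618 L.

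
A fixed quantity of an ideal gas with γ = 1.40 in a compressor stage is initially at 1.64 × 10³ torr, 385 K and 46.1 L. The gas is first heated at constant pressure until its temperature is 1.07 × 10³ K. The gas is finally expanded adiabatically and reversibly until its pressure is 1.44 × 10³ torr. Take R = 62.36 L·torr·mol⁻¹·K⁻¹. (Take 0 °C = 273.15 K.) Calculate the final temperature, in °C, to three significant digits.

T₃ ≈ 758 °C

P constant ⇒ V ∝ T: P₂ = P₁; V₂ = V₁·(T₂/T₁) = 128.1 L.
Reversible adiabatic, γ = 1.40: T₃ = T₂·(P₃/P₂)^((γ−1)/γ) = 1031 K; V₃ = V₂·(P₂/P₃)^(1/γ) = 140.6 L.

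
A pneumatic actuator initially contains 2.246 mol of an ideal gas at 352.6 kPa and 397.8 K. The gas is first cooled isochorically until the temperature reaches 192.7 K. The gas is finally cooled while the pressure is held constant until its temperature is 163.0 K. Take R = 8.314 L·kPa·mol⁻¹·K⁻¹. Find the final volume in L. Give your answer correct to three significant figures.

From PV = nRT: V₁ = nRT₁/P₁ = 21.07 L.
V constant ⇒ P ∝ T: V₂ = V₁; P₂ = P₁·(T₂/T₁) = 170.8 kPa.
P constant ⇒ V ∝ T: P₃ = P₂; V₃ = V₂·(T₃/T₂) = 17.82 L.

V₃ ≈ 17.8 L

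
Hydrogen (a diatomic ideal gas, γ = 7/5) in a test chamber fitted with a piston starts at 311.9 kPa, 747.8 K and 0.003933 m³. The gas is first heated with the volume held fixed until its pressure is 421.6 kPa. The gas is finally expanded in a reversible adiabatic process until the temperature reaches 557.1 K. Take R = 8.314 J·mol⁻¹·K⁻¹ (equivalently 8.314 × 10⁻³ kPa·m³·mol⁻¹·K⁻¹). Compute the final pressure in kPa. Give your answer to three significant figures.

Isochoric, so P/T is constant: V₂ = V₁; T₂ = T₁·(P₂/P₁) = 1011 K.
Reversible adiabatic, γ = 7/5: P₃ = P₂·(T₃/T₂)^(γ/(γ−1)) = 52.40 kPa; V₃ = V₂·(T₂/T₃)^(1/(γ−1)) = 0.01744 m³.

P₃ ≈ 52.4 kPa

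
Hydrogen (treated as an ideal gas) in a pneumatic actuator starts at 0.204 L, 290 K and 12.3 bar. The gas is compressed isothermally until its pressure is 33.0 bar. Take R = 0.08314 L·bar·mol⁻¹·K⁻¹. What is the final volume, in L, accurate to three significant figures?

Isothermal, so P V is constant: T₂ = T₁; V₂ = V₁·(P₁/P₂) = 0.07604 L.

V₂ ≈ 0.0760 L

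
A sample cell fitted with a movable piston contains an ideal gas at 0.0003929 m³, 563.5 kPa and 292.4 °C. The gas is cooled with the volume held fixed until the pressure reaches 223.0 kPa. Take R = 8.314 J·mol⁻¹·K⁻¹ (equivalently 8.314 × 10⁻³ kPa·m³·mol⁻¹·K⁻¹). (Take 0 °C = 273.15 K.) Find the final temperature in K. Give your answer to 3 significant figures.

T₂ ≈ 224 K

Convert: T₁ = 565.5 K.
V constant ⇒ P ∝ T: V₂ = V₁; T₂ = T₁·(P₂/P₁) = 223.8 K.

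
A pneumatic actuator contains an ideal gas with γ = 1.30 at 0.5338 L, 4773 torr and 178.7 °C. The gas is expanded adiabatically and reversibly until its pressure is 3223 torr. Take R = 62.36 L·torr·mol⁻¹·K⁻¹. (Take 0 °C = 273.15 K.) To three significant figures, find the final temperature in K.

Convert: T₁ = 451.8 K.
Adiabatic (γ = 1.30), T V^(γ−1) and P V^γ constant: T₂ = T₁·(P₂/P₁)^((γ−1)/γ) = 412.7 K; V₂ = V₁·(P₁/P₂)^(1/γ) = 0.7220 L.

T₂ ≈ 413 K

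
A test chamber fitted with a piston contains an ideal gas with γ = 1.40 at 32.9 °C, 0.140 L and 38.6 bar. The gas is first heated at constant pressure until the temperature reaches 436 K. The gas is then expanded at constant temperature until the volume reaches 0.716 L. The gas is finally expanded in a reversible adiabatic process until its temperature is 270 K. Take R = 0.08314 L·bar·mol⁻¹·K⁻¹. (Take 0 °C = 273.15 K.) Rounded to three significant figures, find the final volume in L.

V₄ ≈ 2.37 L

Convert: T₁ = 306.0 K.
Isobaric, so V/T is constant: P₂ = P₁; V₂ = V₁·(T₂/T₁) = 0.1994 L.
Isothermal, so P V is constant: T₃ = T₂; P₃ = P₂·(V₂/V₃) = 10.75 bar.
Adiabatic (γ = 1.40), T V^(γ−1) and P V^γ constant: P₄ = P₃·(T₄/T₃)^(γ/(γ−1)) = 2.009 bar; V₄ = V₃·(T₃/T₄)^(1/(γ−1)) = 2.373 L.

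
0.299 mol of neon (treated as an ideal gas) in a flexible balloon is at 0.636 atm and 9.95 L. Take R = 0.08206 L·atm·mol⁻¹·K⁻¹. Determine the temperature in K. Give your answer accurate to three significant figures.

T ≈ 258 K

PV = nRT ⇒ T = PV/(nR) = (0.636 × 9.95) / (0.299 × 0.08206)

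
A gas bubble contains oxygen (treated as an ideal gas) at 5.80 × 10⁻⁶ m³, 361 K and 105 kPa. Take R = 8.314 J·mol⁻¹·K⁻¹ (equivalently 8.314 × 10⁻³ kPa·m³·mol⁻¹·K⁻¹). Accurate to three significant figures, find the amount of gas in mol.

PV = nRT ⇒ n = PV/(RT) = (105 × 5.80e-06) / (8.314 × 10⁻³ × 361)

n ≈ 0.000203 mol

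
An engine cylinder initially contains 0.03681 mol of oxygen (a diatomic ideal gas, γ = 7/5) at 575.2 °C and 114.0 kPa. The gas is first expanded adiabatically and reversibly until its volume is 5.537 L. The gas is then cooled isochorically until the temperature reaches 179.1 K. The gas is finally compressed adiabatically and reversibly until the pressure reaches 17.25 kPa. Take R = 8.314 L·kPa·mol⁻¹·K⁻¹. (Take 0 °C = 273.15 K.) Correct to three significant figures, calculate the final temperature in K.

T₄ ≈ 210 K

Convert: T₁ = 848.4 K.
From PV = nRT: V₁ = nRT₁/P₁ = 2.277 L.
Reversible adiabatic, γ = 7/5: T₂ = T₁·(V₁/V₂)^(γ−1) = 594.6 K; P₂ = P₁·(V₁/V₂)^γ = 32.87 kPa.
Isochoric, so P/T is constant: V₃ = V₂; P₃ = P₂·(T₃/T₂) = 9.899 kPa.
Reversible adiabatic, γ = 7/5: T₄ = T₃·(P₄/P₃)^((γ−1)/γ) = 209.9 K; V₄ = V₃·(P₃/P₄)^(1/γ) = 3.724 L.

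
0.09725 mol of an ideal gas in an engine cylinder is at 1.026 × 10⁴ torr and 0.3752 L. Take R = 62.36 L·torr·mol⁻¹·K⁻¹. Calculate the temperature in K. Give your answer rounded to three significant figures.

PV = nRT ⇒ T = PV/(nR) = (1.026e+04 × 0.3752) / (0.09725 × 62.36)

T ≈ 635 K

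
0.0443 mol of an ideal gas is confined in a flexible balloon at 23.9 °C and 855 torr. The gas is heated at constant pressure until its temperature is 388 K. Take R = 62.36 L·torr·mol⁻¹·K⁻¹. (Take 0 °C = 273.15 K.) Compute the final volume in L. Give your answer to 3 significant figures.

Convert: T₁ = 297.0 K.
From PV = nRT: V₁ = nRT₁/P₁ = 0.9598 L.
Isobaric, so V/T is constant: P₂ = P₁; V₂ = V₁·(T₂/T₁) = 1.254 L.

V₂ ≈ 1.25 L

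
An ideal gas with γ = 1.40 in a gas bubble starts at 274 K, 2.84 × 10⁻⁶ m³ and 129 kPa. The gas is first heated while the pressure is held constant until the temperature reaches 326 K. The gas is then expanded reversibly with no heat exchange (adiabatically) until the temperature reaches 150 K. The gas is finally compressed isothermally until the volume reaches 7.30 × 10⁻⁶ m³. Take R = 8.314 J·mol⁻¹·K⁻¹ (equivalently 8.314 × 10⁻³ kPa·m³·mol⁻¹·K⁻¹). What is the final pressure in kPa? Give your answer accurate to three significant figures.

Isobaric, so V/T is constant: P₂ = P₁; V₂ = V₁·(T₂/T₁) = 3.379e-06 m³.
Reversible adiabatic, γ = 1.40: P₃ = P₂·(T₃/T₂)^(γ/(γ−1)) = 8.524 kPa; V₃ = V₂·(T₂/T₃)^(1/(γ−1)) = 2.353e-05 m³.
T constant ⇒ Boyle's law P V = const: T₄ = T₃; P₄ = P₃·(V₃/V₄) = 27.47 kPa.

P₄ ≈ 27.5 kPa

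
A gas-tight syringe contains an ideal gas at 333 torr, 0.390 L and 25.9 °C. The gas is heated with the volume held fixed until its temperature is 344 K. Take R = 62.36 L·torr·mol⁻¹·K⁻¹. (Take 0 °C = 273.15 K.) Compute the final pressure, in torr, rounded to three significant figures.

P₂ ≈ 383 torr

Convert: T₁ = 299.0 K.
V constant ⇒ P ∝ T: V₂ = V₁; P₂ = P₁·(T₂/T₁) = 383.1 torr.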